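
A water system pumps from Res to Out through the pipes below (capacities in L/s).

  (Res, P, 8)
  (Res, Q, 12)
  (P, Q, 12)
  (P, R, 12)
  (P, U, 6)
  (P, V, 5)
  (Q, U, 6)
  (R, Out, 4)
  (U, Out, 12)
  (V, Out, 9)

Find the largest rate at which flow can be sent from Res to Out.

Augment Res→P→R→Out: bottleneck 4, flow now 4.
Augment Res→P→U→Out: bottleneck 4, flow now 8.
Augment Res→Q→U→Out: bottleneck 6, flow now 14.
No augmenting path remains; maximum flow = 14.
In the residual graph, reachable from Res: {Res, Q}.
Min-cut edges: Res→P (8), Q→U (6); capacity 8 + 6 = 14.
This cut is saturated, so no flow can exceed 14.

14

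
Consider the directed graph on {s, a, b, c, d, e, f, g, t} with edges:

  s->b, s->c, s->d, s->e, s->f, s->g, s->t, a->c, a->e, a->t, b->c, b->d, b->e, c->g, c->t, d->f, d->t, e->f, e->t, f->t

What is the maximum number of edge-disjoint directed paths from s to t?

Assign every edge capacity 1; by Menger, the answer equals the max flow.
Path s→t (+1); total 1.
Path s→c→t (+1); total 2.
Path s→d→t (+1); total 3.
Path s→e→t (+1); total 4.
Path s→f→t (+1); total 5.
No residual s→t path; max flow = 5.
Certifying cut of size 5: {c→t, d→t, e→t, f→t, s→t}.

5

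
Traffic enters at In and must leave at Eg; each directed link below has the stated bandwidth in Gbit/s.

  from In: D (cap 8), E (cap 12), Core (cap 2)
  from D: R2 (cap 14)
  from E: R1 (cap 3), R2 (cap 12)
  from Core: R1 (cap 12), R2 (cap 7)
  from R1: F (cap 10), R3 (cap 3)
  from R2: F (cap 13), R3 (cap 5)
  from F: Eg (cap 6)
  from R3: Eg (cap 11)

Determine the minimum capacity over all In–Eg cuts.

14

Augment In→D→R2→F→Eg: bottleneck 6, flow now 6.
Augment In→D→R2→R3→Eg: bottleneck 2, flow now 8.
Augment In→E→R1→R3→Eg: bottleneck 3, flow now 11.
Augment In→E→R2→R3→Eg: bottleneck 3, flow now 14.
No augmenting path remains; maximum flow = 14.
By max-flow min-cut, the minimum cut capacity equals the max flow.
In the residual graph, reachable from In: {In, D, E, Core, R1, R2, F}.
Min-cut edges: R1→R3 (3), R2→R3 (5), F→Eg (6); capacity 3 + 5 + 6 = 14.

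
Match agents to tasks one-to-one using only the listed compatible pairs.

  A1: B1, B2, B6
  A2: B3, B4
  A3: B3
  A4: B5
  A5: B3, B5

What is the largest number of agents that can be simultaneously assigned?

4

Unit-capacity flow: source→left, listed edges, right→sink; max matching = max flow.
Augmenting path A1→B1 (+1); matched 1.
Augmenting path A2→B3 (+1); matched 2.
Augmenting path A4→B5 (+1); matched 3.
Augmenting path A3→B3→A2→B4 (+1); matched 4.
No augmenting path remains; maximum matching = 4.
König certificate: {A1, A2, B3, B5} is a vertex cover of size 4 (every listed pair touches it), so no matching can be larger.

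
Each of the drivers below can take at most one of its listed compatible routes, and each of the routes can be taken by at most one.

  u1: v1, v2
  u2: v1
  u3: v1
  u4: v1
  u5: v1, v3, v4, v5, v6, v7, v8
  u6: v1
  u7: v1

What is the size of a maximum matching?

Unit-capacity flow: source→left, listed edges, right→sink; max matching = max flow.
Augmenting path u1→v1 (+1); matched 1.
Augmenting path u5→v3 (+1); matched 2.
Augmenting path u2→v1→u1→v2 (+1); matched 3.
No augmenting path remains; maximum matching = 3.
König certificate: {u1, u5, v1} is a vertex cover of size 3 (every listed pair touches it), so no matching can be larger.

3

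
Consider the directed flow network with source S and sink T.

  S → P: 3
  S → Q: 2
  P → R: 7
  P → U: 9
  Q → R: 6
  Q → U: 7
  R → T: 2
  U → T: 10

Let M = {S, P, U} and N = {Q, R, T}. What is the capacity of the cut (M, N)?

19

Edges leaving {S, P, U}: S→Q (2), P→R (7), U→T (10).
Cut capacity = 2 + 7 + 10 = 19.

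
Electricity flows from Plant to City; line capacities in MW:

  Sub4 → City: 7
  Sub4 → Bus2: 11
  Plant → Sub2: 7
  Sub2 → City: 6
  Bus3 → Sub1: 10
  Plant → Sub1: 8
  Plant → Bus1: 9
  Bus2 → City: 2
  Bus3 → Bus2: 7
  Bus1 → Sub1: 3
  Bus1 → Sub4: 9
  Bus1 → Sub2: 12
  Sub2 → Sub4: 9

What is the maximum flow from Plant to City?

15

Augment Plant→Sub2→City: bottleneck 6, flow now 6.
Augment Plant→Bus1→Sub4→City: bottleneck 7, flow now 13.
Augment Plant→Bus1→Sub4→Bus2→City: bottleneck 2, flow now 15.
No augmenting path remains; maximum flow = 15.
In the residual graph, reachable from Plant: {Plant, Bus1, Sub2, Sub1, Sub4, Bus2}.
Min-cut edges: Sub2→City (6), Sub4→City (7), Bus2→City (2); capacity 6 + 7 + 2 = 15.
This cut is saturated, so no flow can exceed 15.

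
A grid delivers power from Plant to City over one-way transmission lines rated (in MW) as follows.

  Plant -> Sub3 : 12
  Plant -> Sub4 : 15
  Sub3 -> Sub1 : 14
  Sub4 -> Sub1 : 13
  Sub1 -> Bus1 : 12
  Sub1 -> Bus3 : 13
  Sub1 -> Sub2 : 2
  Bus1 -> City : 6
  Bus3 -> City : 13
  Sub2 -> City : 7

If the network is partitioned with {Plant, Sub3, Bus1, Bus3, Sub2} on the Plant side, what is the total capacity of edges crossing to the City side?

55

Edges leaving {Plant, Sub3, Bus1, Bus3, Sub2}: Plant→Sub4 (15), Sub3→Sub1 (14), Bus1→City (6), Bus3→City (13), Sub2→City (7).
Cut capacity = 15 + 14 + 6 + 13 + 7 = 55.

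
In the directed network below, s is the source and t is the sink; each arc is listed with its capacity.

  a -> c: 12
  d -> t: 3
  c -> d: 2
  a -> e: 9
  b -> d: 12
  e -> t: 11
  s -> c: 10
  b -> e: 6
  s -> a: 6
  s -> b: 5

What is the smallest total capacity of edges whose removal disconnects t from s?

Augment s→a→e→t: bottleneck 6, flow now 6.
Augment s→b→d→t: bottleneck 3, flow now 9.
Augment s→b→e→t: bottleneck 2, flow now 11.
Augment s→c→d→b→e→t: bottleneck 2, flow now 13. (uses reverse residual edge)
No augmenting path remains; maximum flow = 13.
By max-flow min-cut, the minimum cut capacity equals the max flow.
In the residual graph, reachable from s: {s, c}.
Min-cut edges: s→a (6), s→b (5), c→d (2); capacity 6 + 5 + 2 = 13.

13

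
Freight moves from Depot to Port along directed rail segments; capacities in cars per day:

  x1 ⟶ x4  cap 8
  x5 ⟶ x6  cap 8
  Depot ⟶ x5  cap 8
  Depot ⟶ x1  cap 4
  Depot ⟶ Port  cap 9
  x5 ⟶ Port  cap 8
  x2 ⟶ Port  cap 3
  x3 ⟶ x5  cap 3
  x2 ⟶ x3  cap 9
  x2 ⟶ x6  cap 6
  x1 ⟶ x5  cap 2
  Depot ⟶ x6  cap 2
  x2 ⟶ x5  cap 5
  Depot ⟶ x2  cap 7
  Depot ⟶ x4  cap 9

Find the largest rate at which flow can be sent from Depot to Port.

20

Augment Depot→Port: bottleneck 9, flow now 9.
Augment Depot→x2→Port: bottleneck 3, flow now 12.
Augment Depot→x5→Port: bottleneck 8, flow now 20.
No augmenting path remains; maximum flow = 20.
In the residual graph, reachable from Depot: {Depot, x1, x2, x3, x4, x5, x6}.
Min-cut edges: Depot→Port (9), x2→Port (3), x5→Port (8); capacity 9 + 3 + 8 = 20.
This cut is saturated, so no flow can exceed 20.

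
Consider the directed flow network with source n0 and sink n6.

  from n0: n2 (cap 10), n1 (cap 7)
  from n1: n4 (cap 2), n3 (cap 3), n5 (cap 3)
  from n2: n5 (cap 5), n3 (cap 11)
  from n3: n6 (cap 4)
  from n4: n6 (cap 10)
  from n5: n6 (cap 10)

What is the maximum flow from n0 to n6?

14

Augment n0→n1→n3→n6: bottleneck 3, flow now 3.
Augment n0→n1→n4→n6: bottleneck 2, flow now 5.
Augment n0→n1→n5→n6: bottleneck 2, flow now 7.
Augment n0→n2→n3→n6: bottleneck 1, flow now 8.
Augment n0→n2→n5→n6: bottleneck 5, flow now 13.
Augment n0→n2→n3→n1→n5→n6: bottleneck 1, flow now 14. (uses reverse residual edge)
No augmenting path remains; maximum flow = 14.
In the residual graph, reachable from n0: {n0, n1, n2, n3}.
Min-cut edges: n1→n4 (2), n1→n5 (3), n2→n5 (5), n3→n6 (4); capacity 2 + 3 + 5 + 4 = 14.
This cut is saturated, so no flow can exceed 14.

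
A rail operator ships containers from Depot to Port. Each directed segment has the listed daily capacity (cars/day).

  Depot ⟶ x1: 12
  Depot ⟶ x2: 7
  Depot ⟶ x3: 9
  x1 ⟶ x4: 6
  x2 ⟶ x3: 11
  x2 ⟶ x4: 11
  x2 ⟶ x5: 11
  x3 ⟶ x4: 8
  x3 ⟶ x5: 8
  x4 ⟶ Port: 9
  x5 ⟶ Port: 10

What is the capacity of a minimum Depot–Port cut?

Augment Depot→x1→x4→Port: bottleneck 6, flow now 6.
Augment Depot→x2→x4→Port: bottleneck 3, flow now 9.
Augment Depot→x2→x5→Port: bottleneck 4, flow now 13.
Augment Depot→x3→x5→Port: bottleneck 6, flow now 19.
No augmenting path remains; maximum flow = 19.
By max-flow min-cut, the minimum cut capacity equals the max flow.
In the residual graph, reachable from Depot: {Depot, x1, x2, x3, x4, x5}.
Min-cut edges: x4→Port (9), x5→Port (10); capacity 9 + 10 = 19.

19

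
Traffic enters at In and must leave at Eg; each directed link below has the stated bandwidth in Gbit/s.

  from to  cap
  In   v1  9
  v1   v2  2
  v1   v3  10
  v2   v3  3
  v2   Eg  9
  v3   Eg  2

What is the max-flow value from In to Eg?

Augment In→v1→v2→Eg: bottleneck 2, flow now 2.
Augment In→v1→v3→Eg: bottleneck 2, flow now 4.
No augmenting path remains; maximum flow = 4.
In the residual graph, reachable from In: {In, v1, v3}.
Min-cut edges: v1→v2 (2), v3→Eg (2); capacity 2 + 2 = 4.
This cut is saturated, so no flow can exceed 4.

4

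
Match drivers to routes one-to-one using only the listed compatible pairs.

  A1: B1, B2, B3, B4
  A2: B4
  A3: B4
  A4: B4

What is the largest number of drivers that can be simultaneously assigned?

2

Unit-capacity flow: source→left, listed edges, right→sink; max matching = max flow.
Augmenting path A1→B1 (+1); matched 1.
Augmenting path A2→B4 (+1); matched 2.
No augmenting path remains; maximum matching = 2.
König certificate: {A1, B4} is a vertex cover of size 2 (every listed pair touches it), so no matching can be larger.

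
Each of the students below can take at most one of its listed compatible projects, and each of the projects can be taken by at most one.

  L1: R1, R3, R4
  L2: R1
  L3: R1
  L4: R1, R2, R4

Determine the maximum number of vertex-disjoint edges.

Unit-capacity flow: source→left, listed edges, right→sink; max matching = max flow.
Augmenting path L1→R1 (+1); matched 1.
Augmenting path L4→R2 (+1); matched 2.
Augmenting path L2→R1→L1→R3 (+1); matched 3.
No augmenting path remains; maximum matching = 3.
König certificate: {L1, L4, R1} is a vertex cover of size 3 (every listed pair touches it), so no matching can be larger.

3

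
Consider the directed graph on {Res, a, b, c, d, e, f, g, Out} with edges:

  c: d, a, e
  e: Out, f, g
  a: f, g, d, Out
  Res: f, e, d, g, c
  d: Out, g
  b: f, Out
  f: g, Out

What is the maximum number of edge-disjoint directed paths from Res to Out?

Assign every edge capacity 1; by Menger, the answer equals the max flow.
Path Res→d→Out (+1); total 1.
Path Res→e→Out (+1); total 2.
Path Res→f→Out (+1); total 3.
Path Res→c→a→Out (+1); total 4.
No residual Res→Out path; max flow = 4.
Certifying cut of size 4: {Res→c, Res→d, Res→e, Res→f}.

4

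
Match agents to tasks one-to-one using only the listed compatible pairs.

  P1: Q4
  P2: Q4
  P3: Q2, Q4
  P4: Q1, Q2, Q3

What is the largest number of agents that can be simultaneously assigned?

3

Unit-capacity flow: source→left, listed edges, right→sink; max matching = max flow.
Augmenting path P1→Q4 (+1); matched 1.
Augmenting path P3→Q2 (+1); matched 2.
Augmenting path P4→Q1 (+1); matched 3.
No augmenting path remains; maximum matching = 3.
König certificate: {P3, P4, Q4} is a vertex cover of size 3 (every listed pair touches it), so no matching can be larger.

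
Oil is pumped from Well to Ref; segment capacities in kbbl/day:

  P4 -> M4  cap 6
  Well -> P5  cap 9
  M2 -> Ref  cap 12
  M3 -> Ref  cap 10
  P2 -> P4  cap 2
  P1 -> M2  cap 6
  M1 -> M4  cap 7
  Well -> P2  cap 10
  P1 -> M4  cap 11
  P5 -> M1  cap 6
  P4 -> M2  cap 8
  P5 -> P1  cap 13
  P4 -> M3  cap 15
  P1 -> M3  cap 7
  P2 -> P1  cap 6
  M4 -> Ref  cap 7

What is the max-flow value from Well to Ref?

Augment Well→P2→P4→M2→Ref: bottleneck 2, flow now 2.
Augment Well→P2→P1→M2→Ref: bottleneck 6, flow now 8.
Augment Well→P5→P1→M4→Ref: bottleneck 7, flow now 15.
Augment Well→P5→P1→M3→Ref: bottleneck 2, flow now 17.
No augmenting path remains; maximum flow = 17.
In the residual graph, reachable from Well: {Well, P2}.
Min-cut edges: Well→P5 (9), P2→P4 (2), P2→P1 (6); capacity 9 + 2 + 6 = 17.
This cut is saturated, so no flow can exceed 17.

17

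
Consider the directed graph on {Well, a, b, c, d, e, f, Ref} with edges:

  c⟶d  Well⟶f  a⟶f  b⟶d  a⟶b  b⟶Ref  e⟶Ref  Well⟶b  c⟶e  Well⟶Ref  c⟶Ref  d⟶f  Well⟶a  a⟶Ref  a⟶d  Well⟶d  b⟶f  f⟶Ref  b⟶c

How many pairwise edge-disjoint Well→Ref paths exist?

4

Assign every edge capacity 1; by Menger, the answer equals the max flow.
Path Well→Ref (+1); total 1.
Path Well→a→Ref (+1); total 2.
Path Well→b→Ref (+1); total 3.
Path Well→f→Ref (+1); total 4.
No residual Well→Ref path; max flow = 4.
Certifying cut of size 4: {Well→Ref, Well→a, Well→b, f→Ref}.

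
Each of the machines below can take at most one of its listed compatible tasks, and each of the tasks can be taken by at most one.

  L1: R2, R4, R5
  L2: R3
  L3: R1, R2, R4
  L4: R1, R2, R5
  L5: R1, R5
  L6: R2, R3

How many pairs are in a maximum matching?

5

Unit-capacity flow: source→left, listed edges, right→sink; max matching = max flow.
Augmenting path L1→R2 (+1); matched 1.
Augmenting path L2→R3 (+1); matched 2.
Augmenting path L3→R1 (+1); matched 3.
Augmenting path L4→R5 (+1); matched 4.
Augmenting path L5→R1→L3→R4 (+1); matched 5.
No augmenting path remains; maximum matching = 5.
König certificate: {R1, R2, R3, R4, R5} is a vertex cover of size 5 (every listed pair touches it), so no matching can be larger.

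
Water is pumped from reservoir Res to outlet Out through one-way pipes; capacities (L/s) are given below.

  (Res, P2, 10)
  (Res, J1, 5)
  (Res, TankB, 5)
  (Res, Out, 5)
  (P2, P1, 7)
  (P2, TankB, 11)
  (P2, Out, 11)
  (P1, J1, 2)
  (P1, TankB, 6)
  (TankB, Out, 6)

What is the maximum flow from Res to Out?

20

Augment Res→Out: bottleneck 5, flow now 5.
Augment Res→P2→Out: bottleneck 10, flow now 15.
Augment Res→TankB→Out: bottleneck 5, flow now 20.
No augmenting path remains; maximum flow = 20.
In the residual graph, reachable from Res: {Res, J1}.
Min-cut edges: Res→P2 (10), Res→TankB (5), Res→Out (5); capacity 10 + 5 + 5 = 20.
This cut is saturated, so no flow can exceed 20.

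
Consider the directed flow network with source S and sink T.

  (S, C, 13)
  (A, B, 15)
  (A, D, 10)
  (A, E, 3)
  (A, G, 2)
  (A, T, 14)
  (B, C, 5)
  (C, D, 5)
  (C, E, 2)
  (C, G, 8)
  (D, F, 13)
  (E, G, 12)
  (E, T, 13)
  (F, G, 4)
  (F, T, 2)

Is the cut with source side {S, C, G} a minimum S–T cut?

No — its capacity is 7, but the minimum cut has capacity 4.

Given cut capacity: 5 + 2 = 7.
Augment S→C→E→T: bottleneck 2, flow now 2.
Augment S→C→D→F→T: bottleneck 2, flow now 4.
No augmenting path remains; maximum flow = 4.
In the residual graph, reachable from S: {S, C, D, F, G}.
Min-cut edges: C→E (2), F→T (2); capacity 2 + 2 = 4.
Cut capacity 7 exceeds the max flow 4, so it is not minimum.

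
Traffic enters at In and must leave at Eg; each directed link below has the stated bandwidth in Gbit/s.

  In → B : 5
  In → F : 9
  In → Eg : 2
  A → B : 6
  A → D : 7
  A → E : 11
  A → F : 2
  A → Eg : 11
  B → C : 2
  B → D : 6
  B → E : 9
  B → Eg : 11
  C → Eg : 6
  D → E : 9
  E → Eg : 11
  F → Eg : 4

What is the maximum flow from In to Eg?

Augment In→Eg: bottleneck 2, flow now 2.
Augment In→B→Eg: bottleneck 5, flow now 7.
Augment In→F→Eg: bottleneck 4, flow now 11.
No augmenting path remains; maximum flow = 11.
In the residual graph, reachable from In: {In, F}.
Min-cut edges: In→B (5), In→Eg (2), F→Eg (4); capacity 5 + 2 + 4 = 11.
This cut is saturated, so no flow can exceed 11.

11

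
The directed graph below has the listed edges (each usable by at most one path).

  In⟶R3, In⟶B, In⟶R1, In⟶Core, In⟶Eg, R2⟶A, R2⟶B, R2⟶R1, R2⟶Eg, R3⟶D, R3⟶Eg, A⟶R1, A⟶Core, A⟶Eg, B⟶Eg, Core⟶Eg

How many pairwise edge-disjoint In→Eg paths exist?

4

Assign every edge capacity 1; by Menger, the answer equals the max flow.
Path In→Eg (+1); total 1.
Path In→R3→Eg (+1); total 2.
Path In→B→Eg (+1); total 3.
Path In→Core→Eg (+1); total 4.
No residual In→Eg path; max flow = 4.
Certifying cut of size 4: {In→B, In→Core, In→Eg, In→R3}.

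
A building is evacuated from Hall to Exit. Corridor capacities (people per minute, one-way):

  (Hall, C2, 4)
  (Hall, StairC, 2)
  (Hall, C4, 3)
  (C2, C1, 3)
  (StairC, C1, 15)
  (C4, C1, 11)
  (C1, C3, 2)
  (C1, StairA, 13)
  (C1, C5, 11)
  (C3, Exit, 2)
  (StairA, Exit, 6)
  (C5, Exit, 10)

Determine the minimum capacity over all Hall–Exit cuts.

8

Augment Hall→C2→C1→C3→Exit: bottleneck 2, flow now 2.
Augment Hall→C2→C1→StairA→Exit: bottleneck 1, flow now 3.
Augment Hall→StairC→C1→StairA→Exit: bottleneck 2, flow now 5.
Augment Hall→C4→C1→StairA→Exit: bottleneck 3, flow now 8.
No augmenting path remains; maximum flow = 8.
By max-flow min-cut, the minimum cut capacity equals the max flow.
In the residual graph, reachable from Hall: {Hall, C2}.
Min-cut edges: Hall→StairC (2), Hall→C4 (3), C2→C1 (3); capacity 2 + 3 + 3 = 8.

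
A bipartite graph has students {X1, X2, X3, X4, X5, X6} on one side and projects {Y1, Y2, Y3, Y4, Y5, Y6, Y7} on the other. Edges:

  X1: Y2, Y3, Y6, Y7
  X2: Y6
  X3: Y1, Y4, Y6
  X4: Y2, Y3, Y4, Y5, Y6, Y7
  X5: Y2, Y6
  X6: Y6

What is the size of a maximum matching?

Unit-capacity flow: source→left, listed edges, right→sink; max matching = max flow.
Augmenting path X1→Y2 (+1); matched 1.
Augmenting path X2→Y6 (+1); matched 2.
Augmenting path X3→Y1 (+1); matched 3.
Augmenting path X4→Y3 (+1); matched 4.
Augmenting path X5→Y2→X1→Y7 (+1); matched 5.
No augmenting path remains; maximum matching = 5.
König certificate: {X1, X3, X4, X5, Y6} is a vertex cover of size 5 (every listed pair touches it), so no matching can be larger.

5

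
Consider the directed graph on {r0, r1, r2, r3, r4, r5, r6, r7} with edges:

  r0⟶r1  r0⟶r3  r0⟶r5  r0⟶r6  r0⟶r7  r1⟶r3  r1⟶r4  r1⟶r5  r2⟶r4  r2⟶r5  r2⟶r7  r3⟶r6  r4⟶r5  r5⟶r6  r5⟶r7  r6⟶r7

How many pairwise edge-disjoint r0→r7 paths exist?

3

Assign every edge capacity 1; by Menger, the answer equals the max flow.
Path r0→r7 (+1); total 1.
Path r0→r5→r7 (+1); total 2.
Path r0→r6→r7 (+1); total 3.
No residual r0→r7 path; max flow = 3.
Certifying cut of size 3: {r0→r7, r5→r7, r6→r7}.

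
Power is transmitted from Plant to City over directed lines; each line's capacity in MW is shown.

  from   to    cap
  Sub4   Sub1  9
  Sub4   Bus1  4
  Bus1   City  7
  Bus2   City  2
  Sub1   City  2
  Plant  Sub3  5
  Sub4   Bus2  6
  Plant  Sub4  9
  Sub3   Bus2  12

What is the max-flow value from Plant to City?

8

Augment Plant→Sub4→Bus2→City: bottleneck 2, flow now 2.
Augment Plant→Sub4→Bus1→City: bottleneck 4, flow now 6.
Augment Plant→Sub4→Sub1→City: bottleneck 2, flow now 8.
No augmenting path remains; maximum flow = 8.
In the residual graph, reachable from Plant: {Plant, Sub4, Sub3, Bus2, Sub1}.
Min-cut edges: Sub4→Bus1 (4), Bus2→City (2), Sub1→City (2); capacity 4 + 2 + 2 = 8.
This cut is saturated, so no flow can exceed 8.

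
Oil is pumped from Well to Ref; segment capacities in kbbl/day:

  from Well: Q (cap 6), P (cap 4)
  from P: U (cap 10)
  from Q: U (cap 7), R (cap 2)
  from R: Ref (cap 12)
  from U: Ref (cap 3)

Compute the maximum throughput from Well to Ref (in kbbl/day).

Augment Well→P→U→Ref: bottleneck 3, flow now 3.
Augment Well→Q→R→Ref: bottleneck 2, flow now 5.
No augmenting path remains; maximum flow = 5.
In the residual graph, reachable from Well: {Well, P, Q, U}.
Min-cut edges: Q→R (2), U→Ref (3); capacity 2 + 3 = 5.
This cut is saturated, so no flow can exceed 5.

5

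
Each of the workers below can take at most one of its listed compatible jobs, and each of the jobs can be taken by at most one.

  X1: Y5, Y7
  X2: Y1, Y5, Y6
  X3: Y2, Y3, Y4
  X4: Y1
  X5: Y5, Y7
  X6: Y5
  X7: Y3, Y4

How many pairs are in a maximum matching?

Unit-capacity flow: source→left, listed edges, right→sink; max matching = max flow.
Augmenting path X1→Y5 (+1); matched 1.
Augmenting path X2→Y1 (+1); matched 2.
Augmenting path X3→Y2 (+1); matched 3.
Augmenting path X5→Y7 (+1); matched 4.
Augmenting path X7→Y3 (+1); matched 5.
Augmenting path X4→Y1→X2→Y6 (+1); matched 6.
No augmenting path remains; maximum matching = 6.
König certificate: {X2, X3, X4, X7, Y5, Y7} is a vertex cover of size 6 (every listed pair touches it), so no matching can be larger.

6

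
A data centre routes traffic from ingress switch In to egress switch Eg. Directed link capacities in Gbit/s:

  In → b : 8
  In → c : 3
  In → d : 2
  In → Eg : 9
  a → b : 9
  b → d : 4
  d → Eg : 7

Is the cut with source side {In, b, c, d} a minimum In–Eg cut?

No — its capacity is 16, but the minimum cut has capacity 15.

Given cut capacity: 9 + 7 = 16.
Augment In→Eg: bottleneck 9, flow now 9.
Augment In→d→Eg: bottleneck 2, flow now 11.
Augment In→b→d→Eg: bottleneck 4, flow now 15.
No augmenting path remains; maximum flow = 15.
In the residual graph, reachable from In: {In, b, c}.
Min-cut edges: In→d (2), In→Eg (9), b→d (4); capacity 2 + 9 + 4 = 15.
Cut capacity 16 exceeds the max flow 15, so it is not minimum.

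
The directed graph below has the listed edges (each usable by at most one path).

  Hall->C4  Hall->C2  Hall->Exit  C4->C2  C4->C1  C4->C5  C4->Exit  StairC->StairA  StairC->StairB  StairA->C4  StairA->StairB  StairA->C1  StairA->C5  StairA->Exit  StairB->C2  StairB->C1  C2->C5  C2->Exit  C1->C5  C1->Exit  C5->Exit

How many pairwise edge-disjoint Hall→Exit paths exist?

Assign every edge capacity 1; by Menger, the answer equals the max flow.
Path Hall→Exit (+1); total 1.
Path Hall→C4→Exit (+1); total 2.
Path Hall→C2→Exit (+1); total 3.
No residual Hall→Exit path; max flow = 3.
Certifying cut of size 3: {Hall→C2, Hall→C4, Hall→Exit}.

3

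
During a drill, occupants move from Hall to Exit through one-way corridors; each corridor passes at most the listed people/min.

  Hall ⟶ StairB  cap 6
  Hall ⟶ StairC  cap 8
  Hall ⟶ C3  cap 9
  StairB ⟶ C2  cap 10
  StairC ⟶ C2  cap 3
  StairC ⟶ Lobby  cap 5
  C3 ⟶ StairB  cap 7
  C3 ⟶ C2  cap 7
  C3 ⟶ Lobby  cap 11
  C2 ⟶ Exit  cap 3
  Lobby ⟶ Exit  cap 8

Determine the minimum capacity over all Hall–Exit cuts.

Augment Hall→StairB→C2→Exit: bottleneck 3, flow now 3.
Augment Hall→StairC→Lobby→Exit: bottleneck 5, flow now 8.
Augment Hall→C3→Lobby→Exit: bottleneck 3, flow now 11.
No augmenting path remains; maximum flow = 11.
By max-flow min-cut, the minimum cut capacity equals the max flow.
In the residual graph, reachable from Hall: {Hall, StairB, StairC, C3, C2, Lobby}.
Min-cut edges: C2→Exit (3), Lobby→Exit (8); capacity 3 + 8 = 11.

11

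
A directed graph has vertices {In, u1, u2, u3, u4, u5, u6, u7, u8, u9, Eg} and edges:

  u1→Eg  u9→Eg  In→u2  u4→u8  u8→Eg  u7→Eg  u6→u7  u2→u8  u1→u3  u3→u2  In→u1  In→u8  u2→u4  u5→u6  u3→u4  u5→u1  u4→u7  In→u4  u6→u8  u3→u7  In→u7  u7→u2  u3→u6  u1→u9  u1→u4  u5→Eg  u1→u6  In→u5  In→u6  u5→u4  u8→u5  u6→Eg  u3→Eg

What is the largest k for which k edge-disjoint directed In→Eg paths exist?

6

Assign every edge capacity 1; by Menger, the answer equals the max flow.
Path In→u1→Eg (+1); total 1.
Path In→u5→Eg (+1); total 2.
Path In→u6→Eg (+1); total 3.
Path In→u7→Eg (+1); total 4.
Path In→u8→Eg (+1); total 5.
Path In→u2→u8→u5→u1→u3→Eg (+1); total 6.
No residual In→Eg path; max flow = 6.
Certifying cut of size 6: {In→u1, In→u5, In→u6, u7→Eg, u8→Eg, u8→u5}.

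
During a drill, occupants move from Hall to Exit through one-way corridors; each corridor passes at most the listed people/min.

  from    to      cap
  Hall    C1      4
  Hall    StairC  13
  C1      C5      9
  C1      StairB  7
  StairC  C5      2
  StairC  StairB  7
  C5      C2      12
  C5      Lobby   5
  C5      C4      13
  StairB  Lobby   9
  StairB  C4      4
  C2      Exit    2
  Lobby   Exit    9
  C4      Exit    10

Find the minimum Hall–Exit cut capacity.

13

Augment Hall→C1→C5→C2→Exit: bottleneck 2, flow now 2.
Augment Hall→C1→C5→Lobby→Exit: bottleneck 2, flow now 4.
Augment Hall→StairC→C5→Lobby→Exit: bottleneck 2, flow now 6.
Augment Hall→StairC→StairB→Lobby→Exit: bottleneck 5, flow now 11.
Augment Hall→StairC→StairB→C4→Exit: bottleneck 2, flow now 13.
No augmenting path remains; maximum flow = 13.
By max-flow min-cut, the minimum cut capacity equals the max flow.
In the residual graph, reachable from Hall: {Hall, StairC}.
Min-cut edges: Hall→C1 (4), StairC→C5 (2), StairC→StairB (7); capacity 4 + 2 + 7 = 13.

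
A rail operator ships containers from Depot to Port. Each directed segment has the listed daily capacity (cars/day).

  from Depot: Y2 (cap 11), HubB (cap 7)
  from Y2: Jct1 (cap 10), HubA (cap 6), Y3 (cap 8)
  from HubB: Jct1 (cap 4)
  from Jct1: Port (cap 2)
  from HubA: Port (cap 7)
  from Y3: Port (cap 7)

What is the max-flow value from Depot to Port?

13

Augment Depot→Y2→Jct1→Port: bottleneck 2, flow now 2.
Augment Depot→Y2→HubA→Port: bottleneck 6, flow now 8.
Augment Depot→Y2→Y3→Port: bottleneck 3, flow now 11.
Augment Depot→HubB→Jct1→Y2→Y3→Port: bottleneck 2, flow now 13. (uses reverse residual edge)
No augmenting path remains; maximum flow = 13.
In the residual graph, reachable from Depot: {Depot, HubB, Jct1}.
Min-cut edges: Depot→Y2 (11), Jct1→Port (2); capacity 11 + 2 = 13.
This cut is saturated, so no flow can exceed 13.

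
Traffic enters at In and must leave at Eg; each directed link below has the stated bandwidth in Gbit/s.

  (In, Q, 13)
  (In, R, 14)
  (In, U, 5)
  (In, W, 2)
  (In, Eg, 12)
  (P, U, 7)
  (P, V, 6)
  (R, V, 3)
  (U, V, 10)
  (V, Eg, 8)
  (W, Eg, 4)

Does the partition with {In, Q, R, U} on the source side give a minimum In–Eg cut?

No — its capacity is 27, but the minimum cut has capacity 22.

Given cut capacity: 2 + 12 + 3 + 10 = 27.
Augment In→Eg: bottleneck 12, flow now 12.
Augment In→W→Eg: bottleneck 2, flow now 14.
Augment In→R→V→Eg: bottleneck 3, flow now 17.
Augment In→U→V→Eg: bottleneck 5, flow now 22.
No augmenting path remains; maximum flow = 22.
In the residual graph, reachable from In: {In, Q, R}.
Min-cut edges: In→U (5), In→W (2), In→Eg (12), R→V (3); capacity 5 + 2 + 12 + 3 = 22.
Cut capacity 27 exceeds the max flow 22, so it is not minimum.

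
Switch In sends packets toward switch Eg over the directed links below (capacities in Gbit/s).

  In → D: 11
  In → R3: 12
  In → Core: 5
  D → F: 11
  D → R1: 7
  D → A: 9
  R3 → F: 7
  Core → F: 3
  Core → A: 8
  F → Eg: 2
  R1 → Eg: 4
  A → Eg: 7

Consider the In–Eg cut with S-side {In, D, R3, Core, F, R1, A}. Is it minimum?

Yes — it is a minimum cut (capacity 13).

Given cut capacity: 2 + 4 + 7 = 13.
Augment In→D→F→Eg: bottleneck 2, flow now 2.
Augment In→D→R1→Eg: bottleneck 4, flow now 6.
Augment In→D→A→Eg: bottleneck 5, flow now 11.
Augment In→Core→A→Eg: bottleneck 2, flow now 13.
No augmenting path remains; maximum flow = 13.
Cut capacity 13 equals the max flow, so it is a minimum cut.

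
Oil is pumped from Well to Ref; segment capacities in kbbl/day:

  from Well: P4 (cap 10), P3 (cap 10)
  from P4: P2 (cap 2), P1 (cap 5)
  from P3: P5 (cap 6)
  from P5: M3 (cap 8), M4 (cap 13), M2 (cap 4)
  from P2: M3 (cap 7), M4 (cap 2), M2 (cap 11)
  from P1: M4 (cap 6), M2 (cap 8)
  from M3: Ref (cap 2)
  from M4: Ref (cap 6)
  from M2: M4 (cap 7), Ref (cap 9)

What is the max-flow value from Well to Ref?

13

Augment Well→P4→P2→M3→Ref: bottleneck 2, flow now 2.
Augment Well→P4→P1→M4→Ref: bottleneck 5, flow now 7.
Augment Well→P3→P5→M4→Ref: bottleneck 1, flow now 8.
Augment Well→P3→P5→M2→Ref: bottleneck 4, flow now 12.
Augment Well→P3→P5→M3→P2→M2→Ref: bottleneck 1, flow now 13. (uses reverse residual edge)
No augmenting path remains; maximum flow = 13.
In the residual graph, reachable from Well: {Well, P4, P3}.
Min-cut edges: P4→P2 (2), P4→P1 (5), P3→P5 (6); capacity 2 + 5 + 6 = 13.
This cut is saturated, so no flow can exceed 13.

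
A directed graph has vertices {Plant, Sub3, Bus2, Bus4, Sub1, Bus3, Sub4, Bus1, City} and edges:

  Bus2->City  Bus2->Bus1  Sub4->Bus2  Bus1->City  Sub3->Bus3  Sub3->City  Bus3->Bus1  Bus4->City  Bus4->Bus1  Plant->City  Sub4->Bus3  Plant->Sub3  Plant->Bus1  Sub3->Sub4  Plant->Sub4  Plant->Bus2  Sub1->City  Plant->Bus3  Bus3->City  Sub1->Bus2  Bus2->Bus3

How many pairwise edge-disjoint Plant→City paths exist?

Assign every edge capacity 1; by Menger, the answer equals the max flow.
Path Plant→City (+1); total 1.
Path Plant→Sub3→City (+1); total 2.
Path Plant→Bus2→City (+1); total 3.
Path Plant→Bus3→City (+1); total 4.
Path Plant→Bus1→City (+1); total 5.
No residual Plant→City path; max flow = 5.
Certifying cut of size 5: {Bus1→City, Bus2→City, Bus3→City, Plant→City, Plant→Sub3}.

5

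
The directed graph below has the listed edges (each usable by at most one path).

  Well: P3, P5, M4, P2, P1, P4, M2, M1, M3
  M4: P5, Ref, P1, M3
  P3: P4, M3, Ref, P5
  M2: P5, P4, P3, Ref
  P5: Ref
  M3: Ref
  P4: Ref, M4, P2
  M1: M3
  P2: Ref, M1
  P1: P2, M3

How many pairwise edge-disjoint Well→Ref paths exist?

Assign every edge capacity 1; by Menger, the answer equals the max flow.
Path Well→P4→Ref (+1); total 1.
Path Well→P3→Ref (+1); total 2.
Path Well→M4→Ref (+1); total 3.
Path Well→P2→Ref (+1); total 4.
Path Well→M2→Ref (+1); total 5.
Path Well→P5→Ref (+1); total 6.
Path Well→M3→Ref (+1); total 7.
No residual Well→Ref path; max flow = 7.
Certifying cut of size 7: {M3→Ref, P2→Ref, Well→M2, Well→M4, Well→P3, Well→P4, Well→P5}.

7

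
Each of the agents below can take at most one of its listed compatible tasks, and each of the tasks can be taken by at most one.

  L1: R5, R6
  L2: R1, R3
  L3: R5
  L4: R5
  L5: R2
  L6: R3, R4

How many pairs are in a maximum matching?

Unit-capacity flow: source→left, listed edges, right→sink; max matching = max flow.
Augmenting path L1→R5 (+1); matched 1.
Augmenting path L2→R1 (+1); matched 2.
Augmenting path L5→R2 (+1); matched 3.
Augmenting path L6→R3 (+1); matched 4.
Augmenting path L3→R5→L1→R6 (+1); matched 5.
No augmenting path remains; maximum matching = 5.
König certificate: {L1, L2, L5, L6, R5} is a vertex cover of size 5 (every listed pair touches it), so no matching can be larger.

5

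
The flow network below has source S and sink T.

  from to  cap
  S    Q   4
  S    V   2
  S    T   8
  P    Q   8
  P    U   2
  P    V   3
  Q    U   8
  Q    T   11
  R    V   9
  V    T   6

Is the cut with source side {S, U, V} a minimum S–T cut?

No — its capacity is 18, but the minimum cut has capacity 14.

Given cut capacity: 4 + 8 + 6 = 18.
Augment S→T: bottleneck 8, flow now 8.
Augment S→Q→T: bottleneck 4, flow now 12.
Augment S→V→T: bottleneck 2, flow now 14.
No augmenting path remains; maximum flow = 14.
In the residual graph, reachable from S: {S}.
Min-cut edges: S→Q (4), S→V (2), S→T (8); capacity 4 + 2 + 8 = 14.
Cut capacity 18 exceeds the max flow 14, so it is not minimum.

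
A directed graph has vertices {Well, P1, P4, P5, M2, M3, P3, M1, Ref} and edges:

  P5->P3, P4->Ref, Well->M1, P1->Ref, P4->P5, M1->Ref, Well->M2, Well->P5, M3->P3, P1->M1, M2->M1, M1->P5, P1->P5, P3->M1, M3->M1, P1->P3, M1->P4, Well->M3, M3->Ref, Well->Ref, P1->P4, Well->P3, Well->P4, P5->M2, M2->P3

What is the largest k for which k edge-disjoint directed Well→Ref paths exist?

4

Assign every edge capacity 1; by Menger, the answer equals the max flow.
Path Well→Ref (+1); total 1.
Path Well→P4→Ref (+1); total 2.
Path Well→M3→Ref (+1); total 3.
Path Well→M1→Ref (+1); total 4.
No residual Well→Ref path; max flow = 4.
Certifying cut of size 4: {M1→Ref, P4→Ref, Well→M3, Well→Ref}.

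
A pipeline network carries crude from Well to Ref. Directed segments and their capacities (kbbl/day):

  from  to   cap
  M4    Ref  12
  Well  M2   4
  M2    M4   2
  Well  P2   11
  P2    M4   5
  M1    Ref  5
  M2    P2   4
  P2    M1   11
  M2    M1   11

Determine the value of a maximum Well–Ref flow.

12

Augment Well→M2→M1→Ref: bottleneck 4, flow now 4.
Augment Well→P2→M1→Ref: bottleneck 1, flow now 5.
Augment Well→P2→M4→Ref: bottleneck 5, flow now 10.
Augment Well→P2→M1→M2→M4→Ref: bottleneck 2, flow now 12. (uses reverse residual edge)
No augmenting path remains; maximum flow = 12.
In the residual graph, reachable from Well: {Well, M2, P2, M1}.
Min-cut edges: M2→M4 (2), P2→M4 (5), M1→Ref (5); capacity 2 + 5 + 5 = 12.
This cut is saturated, so no flow can exceed 12.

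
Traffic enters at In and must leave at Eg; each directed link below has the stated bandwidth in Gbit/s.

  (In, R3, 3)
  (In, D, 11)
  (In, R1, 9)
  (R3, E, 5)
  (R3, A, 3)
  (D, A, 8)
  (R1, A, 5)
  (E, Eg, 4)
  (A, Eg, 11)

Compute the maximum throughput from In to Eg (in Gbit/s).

Augment In→R3→E→Eg: bottleneck 3, flow now 3.
Augment In→D→A→Eg: bottleneck 8, flow now 11.
Augment In→R1→A→Eg: bottleneck 3, flow now 14.
No augmenting path remains; maximum flow = 14.
In the residual graph, reachable from In: {In, D, R1, A}.
Min-cut edges: In→R3 (3), A→Eg (11); capacity 3 + 11 = 14.
This cut is saturated, so no flow can exceed 14.

14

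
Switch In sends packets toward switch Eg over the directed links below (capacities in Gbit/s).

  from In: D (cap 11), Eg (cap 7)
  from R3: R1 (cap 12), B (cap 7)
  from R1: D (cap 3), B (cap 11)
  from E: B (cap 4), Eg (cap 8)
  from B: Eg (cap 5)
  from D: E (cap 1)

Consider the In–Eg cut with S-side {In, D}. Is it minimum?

Yes — it is a minimum cut (capacity 8).

Given cut capacity: 7 + 1 = 8.
Augment In→Eg: bottleneck 7, flow now 7.
Augment In→D→E→Eg: bottleneck 1, flow now 8.
No augmenting path remains; maximum flow = 8.
Cut capacity 8 equals the max flow, so it is a minimum cut.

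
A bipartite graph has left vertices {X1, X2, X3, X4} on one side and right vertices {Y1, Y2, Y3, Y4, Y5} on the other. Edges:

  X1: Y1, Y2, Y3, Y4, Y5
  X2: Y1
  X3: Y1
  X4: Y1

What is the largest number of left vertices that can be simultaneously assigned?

2

Unit-capacity flow: source→left, listed edges, right→sink; max matching = max flow.
Augmenting path X1→Y1 (+1); matched 1.
Augmenting path X2→Y1→X1→Y2 (+1); matched 2.
No augmenting path remains; maximum matching = 2.
König certificate: {X1, Y1} is a vertex cover of size 2 (every listed pair touches it), so no matching can be larger.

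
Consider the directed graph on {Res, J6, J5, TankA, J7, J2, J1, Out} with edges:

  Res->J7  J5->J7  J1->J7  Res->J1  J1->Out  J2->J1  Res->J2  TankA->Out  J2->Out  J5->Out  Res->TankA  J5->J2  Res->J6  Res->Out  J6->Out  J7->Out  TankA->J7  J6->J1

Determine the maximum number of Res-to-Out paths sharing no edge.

Assign every edge capacity 1; by Menger, the answer equals the max flow.
Path Res→Out (+1); total 1.
Path Res→J6→Out (+1); total 2.
Path Res→TankA→Out (+1); total 3.
Path Res→J7→Out (+1); total 4.
Path Res→J2→Out (+1); total 5.
Path Res→J1→Out (+1); total 6.
No residual Res→Out path; max flow = 6.
Certifying cut of size 6: {Res→J1, Res→J2, Res→J6, Res→J7, Res→Out, Res→TankA}.

6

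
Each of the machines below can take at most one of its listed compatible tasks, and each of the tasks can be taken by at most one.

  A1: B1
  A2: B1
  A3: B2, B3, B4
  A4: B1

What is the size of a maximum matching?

2

Unit-capacity flow: source→left, listed edges, right→sink; max matching = max flow.
Augmenting path A1→B1 (+1); matched 1.
Augmenting path A3→B2 (+1); matched 2.
No augmenting path remains; maximum matching = 2.
König certificate: {A3, B1} is a vertex cover of size 2 (every listed pair touches it), so no matching can be larger.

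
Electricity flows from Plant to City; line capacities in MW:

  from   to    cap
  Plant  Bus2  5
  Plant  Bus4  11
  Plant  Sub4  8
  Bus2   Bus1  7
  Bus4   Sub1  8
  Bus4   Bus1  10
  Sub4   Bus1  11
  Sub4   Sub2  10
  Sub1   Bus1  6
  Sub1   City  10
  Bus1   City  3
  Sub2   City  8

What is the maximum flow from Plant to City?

Augment Plant→Bus2→Bus1→City: bottleneck 3, flow now 3.
Augment Plant→Bus4→Sub1→City: bottleneck 8, flow now 11.
Augment Plant→Sub4→Sub2→City: bottleneck 8, flow now 19.
No augmenting path remains; maximum flow = 19.
In the residual graph, reachable from Plant: {Plant, Bus2, Bus4, Bus1}.
Min-cut edges: Plant→Sub4 (8), Bus4→Sub1 (8), Bus1→City (3); capacity 8 + 8 + 3 = 19.
This cut is saturated, so no flow can exceed 19.

19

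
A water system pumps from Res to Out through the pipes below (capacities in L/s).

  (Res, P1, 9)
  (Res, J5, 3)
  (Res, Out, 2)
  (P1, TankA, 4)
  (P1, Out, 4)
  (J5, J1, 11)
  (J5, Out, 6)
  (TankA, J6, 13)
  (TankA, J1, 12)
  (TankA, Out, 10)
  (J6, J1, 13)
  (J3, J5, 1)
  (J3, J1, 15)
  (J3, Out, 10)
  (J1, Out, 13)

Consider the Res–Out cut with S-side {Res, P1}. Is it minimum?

Given cut capacity: 3 + 2 + 4 + 4 = 13.
Augment Res→Out: bottleneck 2, flow now 2.
Augment Res→P1→Out: bottleneck 4, flow now 6.
Augment Res→J5→Out: bottleneck 3, flow now 9.
Augment Res→P1→TankA→Out: bottleneck 4, flow now 13.
No augmenting path remains; maximum flow = 13.
Cut capacity 13 equals the max flow, so it is a minimum cut.

Yes — it is a minimum cut (capacity 13).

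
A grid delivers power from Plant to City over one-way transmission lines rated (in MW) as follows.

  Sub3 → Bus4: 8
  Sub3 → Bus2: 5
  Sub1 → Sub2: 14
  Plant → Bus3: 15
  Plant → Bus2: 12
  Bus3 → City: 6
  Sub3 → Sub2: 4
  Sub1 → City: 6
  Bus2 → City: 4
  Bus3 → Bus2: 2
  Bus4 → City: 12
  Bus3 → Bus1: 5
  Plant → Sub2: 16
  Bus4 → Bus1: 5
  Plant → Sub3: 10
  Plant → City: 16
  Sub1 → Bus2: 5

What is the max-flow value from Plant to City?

Augment Plant→City: bottleneck 16, flow now 16.
Augment Plant→Bus3→City: bottleneck 6, flow now 22.
Augment Plant→Bus2→City: bottleneck 4, flow now 26.
Augment Plant→Sub3→Bus4→City: bottleneck 8, flow now 34.
No augmenting path remains; maximum flow = 34.
In the residual graph, reachable from Plant: {Plant, Bus3, Sub3, Sub2, Bus2, Bus1}.
Min-cut edges: Plant→City (16), Bus3→City (6), Sub3→Bus4 (8), Bus2→City (4); capacity 16 + 6 + 8 + 4 = 34.
This cut is saturated, so no flow can exceed 34.

34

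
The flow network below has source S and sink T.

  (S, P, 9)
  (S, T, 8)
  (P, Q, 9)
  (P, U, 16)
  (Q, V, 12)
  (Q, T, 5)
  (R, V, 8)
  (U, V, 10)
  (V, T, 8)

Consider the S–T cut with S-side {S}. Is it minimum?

Given cut capacity: 9 + 8 = 17.
Augment S→T: bottleneck 8, flow now 8.
Augment S→P→Q→T: bottleneck 5, flow now 13.
Augment S→P→Q→V→T: bottleneck 4, flow now 17.
No augmenting path remains; maximum flow = 17.
Cut capacity 17 equals the max flow, so it is a minimum cut.

Yes — it is a minimum cut (capacity 17).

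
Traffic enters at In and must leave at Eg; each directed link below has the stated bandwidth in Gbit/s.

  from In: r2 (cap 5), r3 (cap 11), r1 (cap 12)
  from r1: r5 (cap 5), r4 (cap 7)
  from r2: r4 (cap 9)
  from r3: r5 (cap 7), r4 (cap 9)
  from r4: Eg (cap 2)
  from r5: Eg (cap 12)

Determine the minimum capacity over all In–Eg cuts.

14

Augment In→r1→r4→Eg: bottleneck 2, flow now 2.
Augment In→r1→r5→Eg: bottleneck 5, flow now 7.
Augment In→r3→r5→Eg: bottleneck 7, flow now 14.
No augmenting path remains; maximum flow = 14.
By max-flow min-cut, the minimum cut capacity equals the max flow.
In the residual graph, reachable from In: {In, r1, r2, r3, r4}.
Min-cut edges: r1→r5 (5), r3→r5 (7), r4→Eg (2); capacity 5 + 7 + 2 = 14.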